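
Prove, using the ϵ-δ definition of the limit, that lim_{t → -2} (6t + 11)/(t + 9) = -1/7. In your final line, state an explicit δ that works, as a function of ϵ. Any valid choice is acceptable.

Fix ϵ > 0. We want δ > 0 with 0 < |t + 2| < δ ⇒ |(6t + 11)/(t + 9) + 1/7| < ϵ.
Combining over a common denominator, (6t + 11)/(t + 9) + 1/7 = [(6t + 11)·7 − (-1)·(t + 9)] / [7·(t + 9)] = 43(t + 2) / (7(t + 9)).
So |(6t + 11)/(t + 9) + 1/7| = 43|t + 2| / (7·|t + 9|).
Restrict δ ≤ 7/2. Then |t + 2| < 7/2 gives |t + 9| = |(t + 2) + 7| ≥ 7 − 7/2 = 7/2.
Hence |(6t + 11)/(t + 9) + 1/7| < 43|t + 2|/(7·(7/2)) = (86/49)|t + 2|, which is < ϵ once |t + 2| < (49/86)ϵ.
Take δ = min(7/2, (49/86)ϵ). Then 0 < |t + 2| < δ forces both bounds, so |(6t + 11)/(t + 9) + 1/7| < ϵ.

δ = min(7/2, (49/86)ϵ)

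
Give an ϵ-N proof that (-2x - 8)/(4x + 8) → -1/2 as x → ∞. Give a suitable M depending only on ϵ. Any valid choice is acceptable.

M = 1/ϵ

Let ϵ > 0. We seek M > 0 such that x > M implies |(-2x - 8)/(4x + 8) + 1/2| < ϵ.
(-2x - 8)/(4x + 8) + 1/2 = (4(-2x - 8) − (-2)(4x + 8)) / (4(4x + 8)) = -16/(4(4x + 8)).
For x > 0 we have 4x + 8 > 4x, so |(-2x - 8)/(4x + 8) + 1/2| = 16/(4(4x + 8)) < 16/(4·4x) = 1/x.
Thus |(-2x - 8)/(4x + 8) + 1/2| < ϵ whenever x > 1/ϵ.
Take M = 1/ϵ. If x > M then |(-2x - 8)/(4x + 8) + 1/2| < 1/x < ϵ.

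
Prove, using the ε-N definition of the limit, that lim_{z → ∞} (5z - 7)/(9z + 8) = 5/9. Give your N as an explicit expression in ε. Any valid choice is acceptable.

Fix ε > 0. We seek N > 0 such that z > N implies |(5z - 7)/(9z + 8) − (5/9)| < ε.
(5z - 7)/(9z + 8) − (5/9) = (9(5z - 7) − 5(9z + 8)) / (9(9z + 8)) = -103/(9(9z + 8)).
For z > 0 we have 9z + 8 > 9z, so |(5z - 7)/(9z + 8) − (5/9)| = 103/(9(9z + 8)) < 103/(9·9z) = (103/81)/z.
Thus |(5z - 7)/(9z + 8) − (5/9)| < ε whenever z > (103/81)/ε.
Take N = (103/81)/ε. If z > N then |(5z - 7)/(9z + 8) − (5/9)| < (103/81)/z < ε.

N = (103/81)/ε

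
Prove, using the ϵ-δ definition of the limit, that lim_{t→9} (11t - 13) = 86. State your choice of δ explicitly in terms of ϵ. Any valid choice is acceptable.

Let ϵ > 0 be given. We need δ > 0 so that 0 < |t − 9| < δ implies |(11t - 13) − 86| < ϵ.
|(11t - 13) − 86| = |11t - 99| = 11|t − 9|.
Thus it suffices that |t − 9| < ϵ/11.
Choosing δ = ϵ/11 gives |(11t - 13) − 86| = 11|t − 9| < ϵ whenever |t − 9| < δ.

δ = ϵ/11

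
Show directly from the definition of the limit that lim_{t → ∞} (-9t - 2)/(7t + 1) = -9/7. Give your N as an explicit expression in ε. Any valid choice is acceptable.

N = (5/49)/ε

Let ε > 0. We seek N > 0 such that t > N implies |(-9t - 2)/(7t + 1) + 9/7| < ε.
(-9t - 2)/(7t + 1) + 9/7 = (7(-9t - 2) − (-9)(7t + 1)) / (7(7t + 1)) = -5/(7(7t + 1)).
For t > 0 we have 7t + 1 > 7t, so |(-9t - 2)/(7t + 1) + 9/7| = 5/(7(7t + 1)) < 5/(7·7t) = (5/49)/t.
Thus |(-9t - 2)/(7t + 1) + 9/7| < ε whenever t > (5/49)/ε.
Take N = (5/49)/ε. If t > N then |(-9t - 2)/(7t + 1) + 9/7| < (5/49)/t < ε.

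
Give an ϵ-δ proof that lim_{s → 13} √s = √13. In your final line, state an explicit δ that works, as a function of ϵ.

δ = min(13, √13·ϵ)

Let ϵ > 0 be given. We want δ > 0 such that 0 < |s − 13| < δ implies |√s − √13| < ϵ.
Multiplying by the conjugate, |√s − √13| = |s − 13|/(√s + √13).
Restrict δ ≤ 13 so that |s − 13| < 13 forces s > 0, and then √s + √13 > √13.
Hence |√s − √13| < |s − 13|/√13, which is < ϵ once |s − 13| < √13·ϵ.
Take δ = min(13, √13·ϵ). If 0 < |s − 13| < δ then s > 0 and |√s − √13| < |s − 13|/√13 < ϵ.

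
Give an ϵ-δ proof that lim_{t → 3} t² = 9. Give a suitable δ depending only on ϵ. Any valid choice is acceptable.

Fix ϵ > 0. We seek δ > 0 with 0 < |t − 3| < δ ⇒ |t² − 9| < ϵ.
Factor: t² − 9 = (t − 3)(t + 3), so |t² − 9| = |t − 3|·|t + 3|.
Restrict δ ≤ 2. Then |t − 3| < 2 gives |t| < 5, so by the triangle inequality |t + 3| ≤ 5 + 3 = 8.
Hence |t² − 9| ≤ 8|t − 3|, which is < ϵ once |t − 3| < ϵ/8.
Take δ = min(2, ϵ/8). If 0 < |t − 3| < δ then both bounds hold and |t² − 9| ≤ 8|t − 3| < 8·(ϵ/8) = ϵ.

δ = min(2, ϵ/8)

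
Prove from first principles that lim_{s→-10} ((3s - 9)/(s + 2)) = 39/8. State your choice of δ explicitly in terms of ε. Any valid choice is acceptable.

Let ε > 0. We want δ > 0 with 0 < |s + 10| < δ ⇒ |(3s - 9)/(s + 2) − (39/8)| < ε.
Combining over a common denominator, (3s - 9)/(s + 2) − (39/8) = [(3s - 9)·(-8) − (-39)·(s + 2)] / [(-8)·(s + 2)] = 15(s + 10) / ((-8)(s + 2)).
So |(3s - 9)/(s + 2) − (39/8)| = 15|s + 10| / (8·|s + 2|).
Restrict δ ≤ 4. Then |s + 10| < 4 gives |s + 2| = |(s + 10) + (-8)| ≥ 8 − 4 = 4.
Hence |(3s - 9)/(s + 2) − (39/8)| < 15|s + 10|/(8·4) = (15/32)|s + 10|, which is < ε once |s + 10| < (32/15)ε.
Take δ = min(4, (32/15)ε). Then 0 < |s + 10| < δ forces both bounds, so |(3s - 9)/(s + 2) − (39/8)| < ε.

δ = min(4, (32/15)ε)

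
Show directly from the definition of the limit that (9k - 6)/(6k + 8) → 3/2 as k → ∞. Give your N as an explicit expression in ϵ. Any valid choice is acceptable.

Let ϵ > 0. For k ≥ 1, |(9k - 6)/(6k + 8) − (3/2)| = |-108|/(6(6k + 8)) = 108/(6(6k + 8)).
Since 6k + 8 ≥ 6k for k ≥ 1, this is ≤ 108/(6·6k) = 3/k.
So |(9k - 6)/(6k + 8) − (3/2)| < ϵ whenever k > 3/ϵ.
Take N = 3/ϵ. If k > N then |(9k - 6)/(6k + 8) − (3/2)| ≤ 3/k < ϵ.

N = 3/ϵ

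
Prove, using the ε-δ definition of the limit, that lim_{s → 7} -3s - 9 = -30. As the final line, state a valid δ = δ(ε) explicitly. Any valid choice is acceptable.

δ = ε/3

Let ε > 0 be given. We need δ > 0 so that 0 < |s − 7| < δ implies |(-3s - 9) + 30| < ε.
|(-3s - 9) + 30| = |-3s + 21| = 3|s − 7|.
Thus it suffices that |s − 7| < ε/3.
Take δ = ε/3. If 0 < |s − 7| < δ then |(-3s - 9) + 30| = 3|s − 7| < 3·(ε/3) = ε.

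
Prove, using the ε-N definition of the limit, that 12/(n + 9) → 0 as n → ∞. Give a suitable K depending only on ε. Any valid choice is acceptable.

Let ε > 0. For n ≥ 1, |12/(n + 9) − 0| = 12/(n + 9) ≤ 12/n.
We need 12/n < ε, i.e. n > 12/ε.
Take K = 12/ε. If n > K then |12/(n + 9)| ≤ 12/n < ε.

K = 12/ε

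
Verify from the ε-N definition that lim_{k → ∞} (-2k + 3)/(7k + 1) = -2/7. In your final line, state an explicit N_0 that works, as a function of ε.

Fix ε > 0. For k ≥ 1, |(-2k + 3)/(7k + 1) + 2/7| = |23|/(7(7k + 1)) = 23/(7(7k + 1)).
Since 7k + 1 ≥ 7k for k ≥ 1, this is ≤ 23/(7·7k) = (23/49)/k.
So |(-2k + 3)/(7k + 1) + 2/7| < ε whenever k > (23/49)/ε.
Take N_0 = (23/49)/ε. If k > N_0 then |(-2k + 3)/(7k + 1) + 2/7| ≤ (23/49)/k < ε.

N_0 = (23/49)/ε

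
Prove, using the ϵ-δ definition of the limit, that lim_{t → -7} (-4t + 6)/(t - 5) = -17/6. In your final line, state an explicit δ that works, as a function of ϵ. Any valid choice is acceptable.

Let ϵ > 0 be given. We want δ > 0 with 0 < |t + 7| < δ ⇒ |(-4t + 6)/(t - 5) + 17/6| < ϵ.
Combining over a common denominator, (-4t + 6)/(t - 5) + 17/6 = [(-4t + 6)·(-12) − 34·(t - 5)] / [(-12)·(t - 5)] = 14(t + 7) / ((-12)(t - 5)).
So |(-4t + 6)/(t - 5) + 17/6| = 14|t + 7| / (12·|t − 5|).
Require δ ≤ 6, so |t − 5| ≥ |-12| − |t + 7| > 12 − 6 = 6.
Hence |(-4t + 6)/(t - 5) + 17/6| < 14|t + 7|/(12·6) = (7/36)|t + 7|, which is < ϵ once |t + 7| < (36/7)ϵ.
Take δ = min(6, (36/7)ϵ). Then 0 < |t + 7| < δ forces both bounds, so |(-4t + 6)/(t - 5) + 17/6| < ϵ.

δ = min(6, (36/7)ϵ)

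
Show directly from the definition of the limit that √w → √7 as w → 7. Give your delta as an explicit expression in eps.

Suppose eps > 0. We want delta > 0 such that 0 < |w − 7| < delta implies |√w − √7| < eps.
Multiplying by the conjugate, |√w − √7| = |w − 7|/(√w + √7).
Restrict delta ≤ 7 so that |w − 7| < 7 forces w > 0, and then √w + √7 > √7.
Hence |√w − √7| < |w − 7|/√7, which is < eps once |w − 7| < √7·eps.
Take delta = min(7, √7·eps). If 0 < |w − 7| < delta then w > 0 and |√w − √7| < |w − 7|/√7 < eps.

delta = min(7, √7·eps)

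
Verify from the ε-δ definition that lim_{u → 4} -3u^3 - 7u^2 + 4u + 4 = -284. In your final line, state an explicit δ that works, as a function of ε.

δ = min(1, ε/242)

Fix ε > 0. We want δ > 0 such that 0 < |u − 4| < δ implies |(-3u^3 - 7u^2 + 4u + 4) + 284| < ε.
(-3u^3 - 7u^2 + 4u + 4) + 284 = -3u^3 - 7u^2 + 4u + 288 = (u − 4)(-3u^2 - 19u - 72).
So |(-3u^3 - 7u^2 + 4u + 4) + 284| = |u − 4|·|-3u^2 - 19u - 72|.
Require δ ≤ 1. Then |u − 4| < 1 gives |u| < 5, and by the triangle inequality |-3u^2 - 19u - 72| ≤ 3·5^2 + 19·5 + 72 = 242.
Hence |(-3u^3 - 7u^2 + 4u + 4) + 284| ≤ 242|u − 4| < ε provided |u − 4| < ε/242.
Take δ = min(1, ε/242). Then 0 < |u − 4| < δ gives both |u − 4| < 1 and |u − 4| < ε/242, so |(-3u^3 - 7u^2 + 4u + 4) + 284| < ε.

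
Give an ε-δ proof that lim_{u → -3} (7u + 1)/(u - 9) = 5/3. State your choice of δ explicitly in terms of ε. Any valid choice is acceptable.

Suppose ε > 0. We want δ > 0 with 0 < |u + 3| < δ ⇒ |(7u + 1)/(u - 9) − (5/3)| < ε.
Combining over a common denominator, (7u + 1)/(u - 9) − (5/3) = [(7u + 1)·(-12) − (-20)·(u - 9)] / [(-12)·(u - 9)] = -64(u + 3) / ((-12)(u - 9)).
So |(7u + 1)/(u - 9) − (5/3)| = 64|u + 3| / (12·|u − 9|).
Require δ ≤ 6, so |u − 9| ≥ |-12| − |u + 3| > 12 − 6 = 6.
Hence |(7u + 1)/(u - 9) − (5/3)| < 64|u + 3|/(12·6) = (8/9)|u + 3|, which is < ε once |u + 3| < (9/8)ε.
Take δ = min(6, (9/8)ε). Then 0 < |u + 3| < δ forces both bounds, so |(7u + 1)/(u - 9) − (5/3)| < ε.

δ = min(6, (9/8)ε)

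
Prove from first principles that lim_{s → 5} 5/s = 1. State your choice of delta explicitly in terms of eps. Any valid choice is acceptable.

Suppose eps > 0. We seek delta > 0 such that 0 < |s − 5| < delta implies |5/s − 1| < eps.
|5/s − 1| = 5·|5 − s|/(5·|s|) = 5|s − 5|/(5|s|).
Restrict delta ≤ 5/2. Then |s − 5| < 5/2 gives |s| > 5/2, so 5|s| > 25/2.
Then |5/s − 1| < 5|s − 5|/(25/2), which is < eps when |s − 5| < (5/2)eps.
Take delta = min(5/2, (5/2)eps). Then 0 < |s − 5| < delta gives both |s − 5| < 5/2 and |s − 5| < (5/2)eps, so |5/s − 1| < eps.

delta = min(5/2, (5/2)eps)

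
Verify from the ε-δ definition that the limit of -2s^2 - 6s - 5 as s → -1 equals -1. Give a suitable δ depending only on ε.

δ = min(2, ε/10)

Let ε > 0 be given. We want δ > 0 such that 0 < |s + 1| < δ implies |(-2s^2 - 6s - 5) + 1| < ε.
(-2s^2 - 6s - 5) + 1 = -2s^2 - 6s - 4 = (s + 1)(-2s - 4).
So |(-2s^2 - 6s - 5) + 1| = |s + 1|·|-2s - 4|.
Assume first that |s + 1| < 2, so |s| < 3. Then |-2s - 4| ≤ 2·3 + 4 = 10.
Hence |(-2s^2 - 6s - 5) + 1| ≤ 10|s + 1| < ε provided |s + 1| < ε/10.
Take δ = min(2, ε/10). Then 0 < |s + 1| < δ gives both |s + 1| < 2 and |s + 1| < ε/10, so |(-2s^2 - 6s - 5) + 1| < ε.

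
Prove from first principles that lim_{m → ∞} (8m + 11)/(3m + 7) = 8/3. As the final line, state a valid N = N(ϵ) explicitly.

N = (23/9)/ϵ

Fix ϵ > 0. For m ≥ 1, |(8m + 11)/(3m + 7) − (8/3)| = |-23|/(3(3m + 7)) = 23/(3(3m + 7)).
Since 3m + 7 ≥ 3m for m ≥ 1, this is ≤ 23/(3·3m) = (23/9)/m.
So |(8m + 11)/(3m + 7) − (8/3)| < ϵ whenever m > (23/9)/ϵ.
Take N = (23/9)/ϵ. If m > N then |(8m + 11)/(3m + 7) − (8/3)| ≤ (23/9)/m < ϵ.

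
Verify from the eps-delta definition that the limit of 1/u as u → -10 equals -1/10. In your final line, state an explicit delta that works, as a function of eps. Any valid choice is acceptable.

delta = min(5, 50eps)

Let eps > 0. We seek delta > 0 such that 0 < |u + 10| < delta implies |1/u + 1/10| < eps.
|1/u + 1/10| = |-10 − u|/(10·|u|) = |u + 10|/(10|u|).
Require delta ≤ 5 so that |u| > 10 − 5 = 5, hence 10|u| > 50.
Then |1/u + 1/10| < |u + 10|/50, which is < eps when |u + 10| < 50eps.
Take delta = min(5, 50eps). Then 0 < |u + 10| < delta gives both |u + 10| < 5 and |u + 10| < 50eps, so |1/u + 1/10| < eps.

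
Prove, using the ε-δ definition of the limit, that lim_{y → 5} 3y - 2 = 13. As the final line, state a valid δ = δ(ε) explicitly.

Let ε > 0 be given. We need δ > 0 so that 0 < |y − 5| < δ implies |(3y - 2) − 13| < ε.
Since (3y - 2) − 13 = 3(y − 5), we have |(3y - 2) − 13| = 3|y − 5|.
Thus it suffices that |y − 5| < ε/3.
Take δ = ε/3. If 0 < |y − 5| < δ then |(3y - 2) − 13| = 3|y − 5| < 3·(ε/3) = ε.

δ = ε/3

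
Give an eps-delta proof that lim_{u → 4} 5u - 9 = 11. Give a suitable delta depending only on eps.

delta = eps/5

Let eps > 0. We need delta > 0 so that 0 < |u − 4| < delta implies |(5u - 9) − 11| < eps.
Since (5u - 9) − 11 = 5(u − 4), we have |(5u - 9) − 11| = 5|u − 4|.
So 5|u − 4| < eps exactly when |u − 4| < eps/5.
Choosing delta = eps/5 gives |(5u - 9) − 11| = 5|u − 4| < eps whenever |u − 4| < delta.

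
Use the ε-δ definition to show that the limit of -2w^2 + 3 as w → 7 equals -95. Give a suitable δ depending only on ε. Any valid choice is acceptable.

Suppose ε > 0. We want δ > 0 such that 0 < |w − 7| < δ implies |(-2w^2 + 3) + 95| < ε.
(-2w^2 + 3) + 95 = -2w^2 + 98 = (w − 7)(-2w - 14).
So |(-2w^2 + 3) + 95| = |w − 7|·|-2w - 14|.
Assume first that |w − 7| < 1, so |w| < 8. Then |-2w - 14| ≤ 2·8 + 14 = 30.
Hence |(-2w^2 + 3) + 95| ≤ 30|w − 7| < ε provided |w − 7| < ε/30.
Take δ = min(1, ε/30). Then 0 < |w − 7| < δ gives both |w − 7| < 1 and |w − 7| < ε/30, so |(-2w^2 + 3) + 95| < ε.

δ = min(1, ε/30)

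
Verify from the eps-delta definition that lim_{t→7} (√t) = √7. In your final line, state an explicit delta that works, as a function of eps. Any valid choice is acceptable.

Let eps > 0 be given. We want delta > 0 such that 0 < |t − 7| < delta implies |√t − √7| < eps.
Rationalise: √t − √7 = (t − 7)/(√t + √7), so |√t − √7| = |t − 7|/(√t + √7).
Restrict delta ≤ 7 so that |t − 7| < 7 forces t > 0, and then √t + √7 > √7.
Hence |√t − √7| < |t − 7|/√7, which is < eps once |t − 7| < √7·eps.
Take delta = min(7, √7·eps). If 0 < |t − 7| < delta then t > 0 and |√t − √7| < |t − 7|/√7 < eps.

delta = min(7, √7·eps)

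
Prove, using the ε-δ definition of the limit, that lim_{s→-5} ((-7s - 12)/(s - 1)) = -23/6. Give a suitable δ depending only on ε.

δ = min(3, (18/19)ε)

Let ε > 0 be given. We want δ > 0 with 0 < |s + 5| < δ ⇒ |(-7s - 12)/(s - 1) + 23/6| < ε.
Combining over a common denominator, (-7s - 12)/(s - 1) + 23/6 = [(-7s - 12)·(-6) − 23·(s - 1)] / [(-6)·(s - 1)] = 19(s + 5) / ((-6)(s - 1)).
So |(-7s - 12)/(s - 1) + 23/6| = 19|s + 5| / (6·|s − 1|).
Require δ ≤ 3, so |s − 1| ≥ |-6| − |s + 5| > 6 − 3 = 3.
Hence |(-7s - 12)/(s - 1) + 23/6| < 19|s + 5|/(6·3) = (19/18)|s + 5|, which is < ε once |s + 5| < (18/19)ε.
Take δ = min(3, (18/19)ε). Then 0 < |s + 5| < δ forces both bounds, so |(-7s - 12)/(s - 1) + 23/6| < ε.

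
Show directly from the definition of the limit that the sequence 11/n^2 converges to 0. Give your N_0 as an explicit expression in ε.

Fix ε > 0. For n ≥ 1, |11/n^2 − 0| = 11/n^2.
11/n^2 < ε ⇔ n^2 > 11/ε ⇔ n > (11/ε)^{1/2}.
Take N_0 = (11/ε)^{1/2}. Then n > N_0 implies 11/n^2 < ε.

N_0 = (11/ε)^{1/2}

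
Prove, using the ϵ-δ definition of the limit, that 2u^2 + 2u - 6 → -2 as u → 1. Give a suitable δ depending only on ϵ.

Let ϵ > 0. We want δ > 0 such that 0 < |u − 1| < δ implies |(2u^2 + 2u - 6) + 2| < ϵ.
(2u^2 + 2u - 6) + 2 = 2u^2 + 2u - 4 = (u − 1)(2u + 4).
So |(2u^2 + 2u - 6) + 2| = |u − 1|·|2u + 4|.
Assume first that |u − 1| < 1, so |u| < 2. Then |2u + 4| ≤ 2·2 + 4 = 8.
Hence |(2u^2 + 2u - 6) + 2| ≤ 8|u − 1| < ϵ provided |u − 1| < ϵ/8.
Take δ = min(1, ϵ/8). Then 0 < |u − 1| < δ gives both |u − 1| < 1 and |u − 1| < ϵ/8, so |(2u^2 + 2u - 6) + 2| < ϵ.

δ = min(1, ϵ/8)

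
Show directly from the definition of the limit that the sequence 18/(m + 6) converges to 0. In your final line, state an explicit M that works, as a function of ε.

M = 18/ε

Let ε > 0. For m ≥ 1, |18/(m + 6) − 0| = 18/(m + 6) ≤ 18/m.
We need 18/m < ε, i.e. m > 18/ε.
Take M = 18/ε. If m > M then |18/(m + 6)| ≤ 18/m < ε.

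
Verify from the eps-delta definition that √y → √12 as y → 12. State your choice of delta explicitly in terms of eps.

delta = min(12, √12·eps)

Let eps > 0 be given. We want delta > 0 such that 0 < |y − 12| < delta implies |√y − √12| < eps.
Multiplying by the conjugate, |√y − √12| = |y − 12|/(√y + √12).
Restrict delta ≤ 12 so that |y − 12| < 12 forces y > 0, and then √y + √12 > √12.
Hence |√y − √12| < |y − 12|/√12, which is < eps once |y − 12| < √12·eps.
Take delta = min(12, √12·eps). If 0 < |y − 12| < delta then y > 0 and |√y − √12| < |y − 12|/√12 < eps.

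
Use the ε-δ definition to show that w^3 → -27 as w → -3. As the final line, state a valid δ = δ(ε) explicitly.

δ = min(1, ε/37)

Suppose ε > 0. We seek δ > 0 with 0 < |w + 3| < δ ⇒ |w^3 + 27| < ε.
Factor: w^3 + 27 = (w + 3)(w^2 - 3w + 9), so |w^3 + 27| = |w + 3|·|w^2 - 3w + 9|.
Restrict δ ≤ 1. Then |w + 3| < 1 gives |w| < 4, so by the triangle inequality |w^2 - 3w + 9| ≤ 4^2 + 3·4 + 9 = 37.
Hence |w^3 + 27| ≤ 37|w + 3|, which is < ε once |w + 3| < ε/37.
Take δ = min(1, ε/37). If 0 < |w + 3| < δ then both bounds hold and |w^3 + 27| ≤ 37|w + 3| < 37·(ε/37) = ε.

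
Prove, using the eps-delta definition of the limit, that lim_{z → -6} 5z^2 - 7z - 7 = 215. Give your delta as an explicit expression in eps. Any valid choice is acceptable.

Fix eps > 0. We want delta > 0 such that 0 < |z + 6| < delta implies |(5z^2 - 7z - 7) − 215| < eps.
(5z^2 - 7z - 7) − 215 = 5z^2 - 7z - 222 = (z + 6)(5z - 37).
So |(5z^2 - 7z - 7) − 215| = |z + 6|·|5z - 37|.
Require delta ≤ 1. Then |z + 6| < 1 gives |z| < 7, and by the triangle inequality |5z - 37| ≤ 5·7 + 37 = 72.
Hence |(5z^2 - 7z - 7) − 215| ≤ 72|z + 6| < eps provided |z + 6| < eps/72.
Take delta = min(1, eps/72). Then 0 < |z + 6| < delta gives both |z + 6| < 1 and |z + 6| < eps/72, so |(5z^2 - 7z - 7) − 215| < eps.

delta = min(1, eps/72)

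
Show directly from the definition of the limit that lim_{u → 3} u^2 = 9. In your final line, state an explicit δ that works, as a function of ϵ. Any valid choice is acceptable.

δ = min(1, ϵ/7)

Suppose ϵ > 0. We seek δ > 0 with 0 < |u − 3| < δ ⇒ |u^2 − 9| < ϵ.
Factor: u^2 − 9 = (u − 3)(u + 3), so |u^2 − 9| = |u − 3|·|u + 3|.
Impose δ ≤ 1 so that |u| < 4; then |u + 3| ≤ 7.
Hence |u^2 − 9| ≤ 7|u − 3|, which is < ϵ once |u − 3| < ϵ/7.
Take δ = min(1, ϵ/7). If 0 < |u − 3| < δ then both bounds hold and |u^2 − 9| ≤ 7|u − 3| < 7·(ϵ/7) = ϵ.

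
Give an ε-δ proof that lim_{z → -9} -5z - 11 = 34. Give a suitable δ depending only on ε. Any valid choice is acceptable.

Fix ε > 0. We need δ > 0 so that 0 < |z + 9| < δ implies |(-5z - 11) − 34| < ε.
Since (-5z - 11) − 34 = -5(z + 9), we have |(-5z - 11) − 34| = 5|z + 9|.
Thus it suffices that |z + 9| < ε/5.
Choosing δ = ε/5 gives |(-5z - 11) − 34| = 5|z + 9| < ε whenever |z + 9| < δ.

δ = ε/5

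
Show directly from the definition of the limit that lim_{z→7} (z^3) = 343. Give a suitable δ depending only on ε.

Suppose ε > 0. We seek δ > 0 with 0 < |z − 7| < δ ⇒ |z^3 − 343| < ε.
Factor: z^3 − 343 = (z − 7)(z^2 + 7z + 49), so |z^3 − 343| = |z − 7|·|z^2 + 7z + 49|.
Restrict δ ≤ 1. Then |z − 7| < 1 gives |z| < 8, so by the triangle inequality |z^2 + 7z + 49| ≤ 8^2 + 7·8 + 49 = 169.
Hence |z^3 − 343| ≤ 169|z − 7|, which is < ε once |z − 7| < ε/169.
Take δ = min(1, ε/169). If 0 < |z − 7| < δ then both bounds hold and |z^3 − 343| ≤ 169|z − 7| < 169·(ε/169) = ε.

δ = min(1, ε/169)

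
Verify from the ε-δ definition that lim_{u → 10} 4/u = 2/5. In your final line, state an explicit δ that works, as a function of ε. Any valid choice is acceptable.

δ = min(5, (25/2)ε)

Let ε > 0. We seek δ > 0 such that 0 < |u − 10| < δ implies |4/u − (2/5)| < ε.
|4/u − (2/5)| = 4·|10 − u|/(10·|u|) = 4|u − 10|/(10|u|).
Require δ ≤ 5 so that |u| > 10 − 5 = 5, hence 10|u| > 50.
Then |4/u − (2/5)| < 4|u − 10|/50, which is < ε when |u − 10| < (25/2)ε.
Take δ = min(5, (25/2)ε). Then 0 < |u − 10| < δ gives both |u − 10| < 5 and |u − 10| < (25/2)ε, so |4/u − (2/5)| < ε.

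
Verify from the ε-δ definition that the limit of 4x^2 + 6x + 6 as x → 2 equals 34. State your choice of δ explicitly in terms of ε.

δ = min(1, ε/26)

Let ε > 0 be given. We want δ > 0 such that 0 < |x − 2| < δ implies |(4x^2 + 6x + 6) − 34| < ε.
(4x^2 + 6x + 6) − 34 = 4x^2 + 6x - 28 = (x − 2)(4x + 14).
So |(4x^2 + 6x + 6) − 34| = |x − 2|·|4x + 14|.
Assume first that |x − 2| < 1, so |x| < 3. Then |4x + 14| ≤ 4·3 + 14 = 26.
Hence |(4x^2 + 6x + 6) − 34| ≤ 26|x − 2| < ε provided |x − 2| < ε/26.
Choosing δ = min(1, ε/26) ensures both conditions, hence |(4x^2 + 6x + 6) − 34| < ε.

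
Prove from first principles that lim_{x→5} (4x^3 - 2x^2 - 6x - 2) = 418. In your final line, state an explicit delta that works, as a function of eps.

Fix eps > 0. We want delta > 0 such that 0 < |x − 5| < delta implies |(4x^3 - 2x^2 - 6x - 2) − 418| < eps.
(4x^3 - 2x^2 - 6x - 2) − 418 = 4x^3 - 2x^2 - 6x - 420 = (x − 5)(4x^2 + 18x + 84).
So |(4x^3 - 2x^2 - 6x - 2) − 418| = |x − 5|·|4x^2 + 18x + 84|.
Assume first that |x − 5| < 1, so |x| < 6. Then |4x^2 + 18x + 84| ≤ 4·6^2 + 18·6 + 84 = 336.
Hence |(4x^3 - 2x^2 - 6x - 2) − 418| ≤ 336|x − 5| < eps provided |x − 5| < eps/336.
Take delta = min(1, eps/336). Then 0 < |x − 5| < delta gives both |x − 5| < 1 and |x − 5| < eps/336, so |(4x^3 - 2x^2 - 6x - 2) − 418| < eps.

delta = min(1, eps/336)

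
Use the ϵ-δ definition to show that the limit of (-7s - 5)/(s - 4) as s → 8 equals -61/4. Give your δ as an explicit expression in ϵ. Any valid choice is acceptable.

Let ϵ > 0 be given. We want δ > 0 with 0 < |s − 8| < δ ⇒ |(-7s - 5)/(s - 4) + 61/4| < ϵ.
Combining over a common denominator, (-7s - 5)/(s - 4) + 61/4 = [(-7s - 5)·4 − (-61)·(s - 4)] / [4·(s - 4)] = 33(s − 8) / (4(s - 4)).
So |(-7s - 5)/(s - 4) + 61/4| = 33|s − 8| / (4·|s − 4|).
Restrict δ ≤ 2. Then |s − 8| < 2 gives |s − 4| = |(s − 8) + 4| ≥ 4 − 2 = 2.
Hence |(-7s - 5)/(s - 4) + 61/4| < 33|s − 8|/(4·2) = (33/8)|s − 8|, which is < ϵ once |s − 8| < (8/33)ϵ.
Take δ = min(2, (8/33)ϵ). Then 0 < |s − 8| < δ forces both bounds, so |(-7s - 5)/(s - 4) + 61/4| < ϵ.

δ = min(2, (8/33)ϵ)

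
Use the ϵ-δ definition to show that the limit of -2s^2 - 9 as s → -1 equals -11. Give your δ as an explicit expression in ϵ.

δ = min(1, ϵ/6)

Suppose ϵ > 0. We want δ > 0 such that 0 < |s + 1| < δ implies |(-2s^2 - 9) + 11| < ϵ.
(-2s^2 - 9) + 11 = -2s^2 + 2 = (s + 1)(-2s + 2).
So |(-2s^2 - 9) + 11| = |s + 1|·|-2s + 2|.
Require δ ≤ 1. Then |s + 1| < 1 gives |s| < 2, and by the triangle inequality |-2s + 2| ≤ 2·2 + 2 = 6.
Hence |(-2s^2 - 9) + 11| ≤ 6|s + 1| < ϵ provided |s + 1| < ϵ/6.
Choosing δ = min(1, ϵ/6) ensures both conditions, hence |(-2s^2 - 9) + 11| < ϵ.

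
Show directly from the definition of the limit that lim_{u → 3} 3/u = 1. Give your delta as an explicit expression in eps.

delta = min(3/2, (3/2)eps)

Let eps > 0 be given. We seek delta > 0 such that 0 < |u − 3| < delta implies |3/u − 1| < eps.
|3/u − 1| = 3·|3 − u|/(3·|u|) = 3|u − 3|/(3|u|).
Require delta ≤ 3/2 so that |u| > 3 − 3/2 = 3/2, hence 3|u| > 9/2.
Then |3/u − 1| < 3|u − 3|/(9/2), which is < eps when |u − 3| < (3/2)eps.
Take delta = min(3/2, (3/2)eps). Then 0 < |u − 3| < delta gives both |u − 3| < 3/2 and |u − 3| < (3/2)eps, so |3/u − 1| < eps.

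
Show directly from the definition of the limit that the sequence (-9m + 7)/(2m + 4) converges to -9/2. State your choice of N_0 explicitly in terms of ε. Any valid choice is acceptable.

N_0 = (25/2)/ε

Let ε > 0 be given. For m ≥ 1, |(-9m + 7)/(2m + 4) + 9/2| = |50|/(2(2m + 4)) = 50/(2(2m + 4)).
Since 2m + 4 ≥ 2m for m ≥ 1, this is ≤ 50/(2·2m) = (25/2)/m.
So |(-9m + 7)/(2m + 4) + 9/2| < ε whenever m > (25/2)/ε.
Take N_0 = (25/2)/ε. If m > N_0 then |(-9m + 7)/(2m + 4) + 9/2| ≤ (25/2)/m < ε.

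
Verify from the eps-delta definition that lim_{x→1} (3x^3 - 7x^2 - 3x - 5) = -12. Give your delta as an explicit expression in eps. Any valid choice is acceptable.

Suppose eps > 0. We want delta > 0 such that 0 < |x − 1| < delta implies |(3x^3 - 7x^2 - 3x - 5) + 12| < eps.
(3x^3 - 7x^2 - 3x - 5) + 12 = 3x^3 - 7x^2 - 3x + 7 = (x − 1)(3x^2 - 4x - 7).
So |(3x^3 - 7x^2 - 3x - 5) + 12| = |x − 1|·|3x^2 - 4x - 7|.
Assume first that |x − 1| < 1, so |x| < 2. Then |3x^2 - 4x - 7| ≤ 3·2^2 + 4·2 + 7 = 27.
Hence |(3x^3 - 7x^2 - 3x - 5) + 12| ≤ 27|x − 1| < eps provided |x − 1| < eps/27.
Take delta = min(1, eps/27). Then 0 < |x − 1| < delta gives both |x − 1| < 1 and |x − 1| < eps/27, so |(3x^3 - 7x^2 - 3x - 5) + 12| < eps.

delta = min(1, eps/27)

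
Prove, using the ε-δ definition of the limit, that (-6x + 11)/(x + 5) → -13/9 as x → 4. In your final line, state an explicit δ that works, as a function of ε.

δ = min(9/2, (81/82)ε)

Let ε > 0. We want δ > 0 with 0 < |x − 4| < δ ⇒ |(-6x + 11)/(x + 5) + 13/9| < ε.
Combining over a common denominator, (-6x + 11)/(x + 5) + 13/9 = [(-6x + 11)·9 − (-13)·(x + 5)] / [9·(x + 5)] = -41(x − 4) / (9(x + 5)).
So |(-6x + 11)/(x + 5) + 13/9| = 41|x − 4| / (9·|x + 5|).
Require δ ≤ 9/2, so |x + 5| ≥ |9| − |x − 4| > 9 − 9/2 = 9/2.
Hence |(-6x + 11)/(x + 5) + 13/9| < 41|x − 4|/(9·(9/2)) = (82/81)|x − 4|, which is < ε once |x − 4| < (81/82)ε.
Take δ = min(9/2, (81/82)ε). Then 0 < |x − 4| < δ forces both bounds, so |(-6x + 11)/(x + 5) + 13/9| < ε.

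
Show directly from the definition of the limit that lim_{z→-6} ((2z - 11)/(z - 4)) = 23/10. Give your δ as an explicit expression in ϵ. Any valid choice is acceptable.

Suppose ϵ > 0. We want δ > 0 with 0 < |z + 6| < δ ⇒ |(2z - 11)/(z - 4) − (23/10)| < ϵ.
Combining over a common denominator, (2z - 11)/(z - 4) − (23/10) = [(2z - 11)·(-10) − (-23)·(z - 4)] / [(-10)·(z - 4)] = 3(z + 6) / ((-10)(z - 4)).
So |(2z - 11)/(z - 4) − (23/10)| = 3|z + 6| / (10·|z − 4|).
Restrict δ ≤ 5. Then |z + 6| < 5 gives |z − 4| = |(z + 6) + (-10)| ≥ 10 − 5 = 5.
Hence |(2z - 11)/(z - 4) − (23/10)| < 3|z + 6|/(10·5) = (3/50)|z + 6|, which is < ϵ once |z + 6| < (50/3)ϵ.
Take δ = min(5, (50/3)ϵ). Then 0 < |z + 6| < δ forces both bounds, so |(2z - 11)/(z - 4) − (23/10)| < ϵ.

δ = min(5, (50/3)ϵ)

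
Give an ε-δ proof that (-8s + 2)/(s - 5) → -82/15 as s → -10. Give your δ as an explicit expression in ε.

δ = min(15/2, (225/76)ε)

Fix ε > 0. We want δ > 0 with 0 < |s + 10| < δ ⇒ |(-8s + 2)/(s - 5) + 82/15| < ε.
Combining over a common denominator, (-8s + 2)/(s - 5) + 82/15 = [(-8s + 2)·(-15) − 82·(s - 5)] / [(-15)·(s - 5)] = 38(s + 10) / ((-15)(s - 5)).
So |(-8s + 2)/(s - 5) + 82/15| = 38|s + 10| / (15·|s − 5|).
Require δ ≤ 15/2, so |s − 5| ≥ |-15| − |s + 10| > 15 − 15/2 = 15/2.
Hence |(-8s + 2)/(s - 5) + 82/15| < 38|s + 10|/(15·(15/2)) = (76/225)|s + 10|, which is < ε once |s + 10| < (225/76)ε.
Take δ = min(15/2, (225/76)ε). Then 0 < |s + 10| < δ forces both bounds, so |(-8s + 2)/(s - 5) + 82/15| < ε.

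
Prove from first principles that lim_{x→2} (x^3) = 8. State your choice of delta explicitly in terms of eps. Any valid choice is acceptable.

delta = min(2, eps/28)

Let eps > 0. We seek delta > 0 with 0 < |x − 2| < delta ⇒ |x^3 − 8| < eps.
Factor: x^3 − 8 = (x − 2)(x^2 + 2x + 4), so |x^3 − 8| = |x − 2|·|x^2 + 2x + 4|.
Restrict delta ≤ 2. Then |x − 2| < 2 gives |x| < 4, so by the triangle inequality |x^2 + 2x + 4| ≤ 4^2 + 2·4 + 4 = 28.
Hence |x^3 − 8| ≤ 28|x − 2|, which is < eps once |x − 2| < eps/28.
Take delta = min(2, eps/28). If 0 < |x − 2| < delta then both bounds hold and |x^3 − 8| ≤ 28|x − 2| < 28·(eps/28) = eps.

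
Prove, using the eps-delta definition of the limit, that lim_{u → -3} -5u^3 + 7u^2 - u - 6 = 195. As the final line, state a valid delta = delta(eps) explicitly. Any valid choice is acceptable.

delta = min(1, eps/235)

Suppose eps > 0. We want delta > 0 such that 0 < |u + 3| < delta implies |(-5u^3 + 7u^2 - u - 6) − 195| < eps.
(-5u^3 + 7u^2 - u - 6) − 195 = -5u^3 + 7u^2 - u - 201 = (u + 3)(-5u^2 + 22u - 67).
So |(-5u^3 + 7u^2 - u - 6) − 195| = |u + 3|·|-5u^2 + 22u - 67|.
Require delta ≤ 1. Then |u + 3| < 1 gives |u| < 4, and by the triangle inequality |-5u^2 + 22u - 67| ≤ 5·4^2 + 22·4 + 67 = 235.
Hence |(-5u^3 + 7u^2 - u - 6) − 195| ≤ 235|u + 3| < eps provided |u + 3| < eps/235.
Choosing delta = min(1, eps/235) ensures both conditions, hence |(-5u^3 + 7u^2 - u - 6) − 195| < eps.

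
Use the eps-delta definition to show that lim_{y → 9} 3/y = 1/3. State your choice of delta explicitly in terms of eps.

delta = min(9/2, (27/2)eps)

Fix eps > 0. We seek delta > 0 such that 0 < |y − 9| < delta implies |3/y − (1/3)| < eps.
|3/y − (1/3)| = 3·|9 − y|/(9·|y|) = 3|y − 9|/(9|y|).
Restrict delta ≤ 9/2. Then |y − 9| < 9/2 gives |y| > 9/2, so 9|y| > 81/2.
Then |3/y − (1/3)| < 3|y − 9|/(81/2), which is < eps when |y − 9| < (27/2)eps.
Take delta = min(9/2, (27/2)eps). Then 0 < |y − 9| < delta gives both |y − 9| < 9/2 and |y − 9| < (27/2)eps, so |3/y − (1/3)| < eps.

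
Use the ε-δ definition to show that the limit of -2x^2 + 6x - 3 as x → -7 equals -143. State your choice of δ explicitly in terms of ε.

Suppose ε > 0. We want δ > 0 such that 0 < |x + 7| < δ implies |(-2x^2 + 6x - 3) + 143| < ε.
(-2x^2 + 6x - 3) + 143 = -2x^2 + 6x + 140 = (x + 7)(-2x + 20).
So |(-2x^2 + 6x - 3) + 143| = |x + 7|·|-2x + 20|.
Require δ ≤ 2. Then |x + 7| < 2 gives |x| < 9, and by the triangle inequality |-2x + 20| ≤ 2·9 + 20 = 38.
Hence |(-2x^2 + 6x - 3) + 143| ≤ 38|x + 7| < ε provided |x + 7| < ε/38.
Choosing δ = min(2, ε/38) ensures both conditions, hence |(-2x^2 + 6x - 3) + 143| < ε.

δ = min(2, ε/38)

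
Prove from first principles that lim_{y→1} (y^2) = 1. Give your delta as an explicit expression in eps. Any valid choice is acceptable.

Let eps > 0 be given. We seek delta > 0 with 0 < |y − 1| < delta ⇒ |y^2 − 1| < eps.
Factor: y^2 − 1 = (y − 1)(y + 1), so |y^2 − 1| = |y − 1|·|y + 1|.
Restrict delta ≤ 1. Then |y − 1| < 1 gives |y| < 2, so by the triangle inequality |y + 1| ≤ 2 + 1 = 3.
Hence |y^2 − 1| ≤ 3|y − 1|, which is < eps once |y − 1| < eps/3.
Take delta = min(1, eps/3). If 0 < |y − 1| < delta then both bounds hold and |y^2 − 1| ≤ 3|y − 1| < 3·(eps/3) = eps.

delta = min(1, eps/3)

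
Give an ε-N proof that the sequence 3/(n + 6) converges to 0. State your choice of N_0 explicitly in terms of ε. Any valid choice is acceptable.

N_0 = 3/ε

Let ε > 0. For n ≥ 1, |3/(n + 6) − 0| = 3/(n + 6) ≤ 3/n.
We need 3/n < ε, i.e. n > 3/ε.
Take N_0 = 3/ε. If n > N_0 then |3/(n + 6)| ≤ 3/n < ε.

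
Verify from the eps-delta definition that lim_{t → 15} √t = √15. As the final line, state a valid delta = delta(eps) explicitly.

delta = min(15, √15·eps)

Let eps > 0 be given. We want delta > 0 such that 0 < |t − 15| < delta implies |√t − √15| < eps.
Multiplying by the conjugate, |√t − √15| = |t − 15|/(√t + √15).
Restrict delta ≤ 15 so that |t − 15| < 15 forces t > 0, and then √t + √15 > √15.
Hence |√t − √15| < |t − 15|/√15, which is < eps once |t − 15| < √15·eps.
Take delta = min(15, √15·eps). If 0 < |t − 15| < delta then t > 0 and |√t − √15| < |t − 15|/√15 < eps.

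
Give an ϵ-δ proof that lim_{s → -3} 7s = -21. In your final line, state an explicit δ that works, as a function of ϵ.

δ = ϵ/7

Fix ϵ > 0. We need δ > 0 so that 0 < |s + 3| < δ implies |(7s) + 21| < ϵ.
Since (7s) + 21 = 7(s + 3), we have |(7s) + 21| = 7|s + 3|.
Thus it suffices that |s + 3| < ϵ/7.
Choosing δ = ϵ/7 gives |(7s) + 21| = 7|s + 3| < ϵ whenever |s + 3| < δ.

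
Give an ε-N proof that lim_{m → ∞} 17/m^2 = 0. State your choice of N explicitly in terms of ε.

Let ε > 0. For m ≥ 1, |17/m^2 − 0| = 17/m^2.
17/m^2 < ε ⇔ m^2 > 17/ε ⇔ m > (17/ε)^{1/2}.
Take N = (17/ε)^{1/2}. Then m > N implies 17/m^2 < ε.

N = (17/ε)^{1/2}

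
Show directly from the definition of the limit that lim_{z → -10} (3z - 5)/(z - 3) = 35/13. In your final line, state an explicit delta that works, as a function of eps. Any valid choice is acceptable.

Let eps > 0. We want delta > 0 with 0 < |z + 10| < delta ⇒ |(3z - 5)/(z - 3) − (35/13)| < eps.
Combining over a common denominator, (3z - 5)/(z - 3) − (35/13) = [(3z - 5)·(-13) − (-35)·(z - 3)] / [(-13)·(z - 3)] = -4(z + 10) / ((-13)(z - 3)).
So |(3z - 5)/(z - 3) − (35/13)| = 4|z + 10| / (13·|z − 3|).
Restrict delta ≤ 13/2. Then |z + 10| < 13/2 gives |z − 3| = |(z + 10) + (-13)| ≥ 13 − 13/2 = 13/2.
Hence |(3z - 5)/(z - 3) − (35/13)| < 4|z + 10|/(13·(13/2)) = (8/169)|z + 10|, which is < eps once |z + 10| < (169/8)eps.
Take delta = min(13/2, (169/8)eps). Then 0 < |z + 10| < delta forces both bounds, so |(3z - 5)/(z - 3) − (35/13)| < eps.

delta = min(13/2, (169/8)eps)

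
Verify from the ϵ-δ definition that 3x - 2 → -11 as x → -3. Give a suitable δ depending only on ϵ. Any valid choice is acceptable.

Fix ϵ > 0. We need δ > 0 so that 0 < |x + 3| < δ implies |(3x - 2) + 11| < ϵ.
Since (3x - 2) + 11 = 3(x + 3), we have |(3x - 2) + 11| = 3|x + 3|.
Thus it suffices that |x + 3| < ϵ/3.
Take δ = ϵ/3. If 0 < |x + 3| < δ then |(3x - 2) + 11| = 3|x + 3| < 3·(ϵ/3) = ϵ.

δ = ϵ/3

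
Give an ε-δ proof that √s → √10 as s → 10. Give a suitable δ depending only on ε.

δ = min(10, √10·ε)

Suppose ε > 0. We want δ > 0 such that 0 < |s − 10| < δ implies |√s − √10| < ε.
Rationalise: √s − √10 = (s − 10)/(√s + √10), so |√s − √10| = |s − 10|/(√s + √10).
Restrict δ ≤ 10 so that |s − 10| < 10 forces s > 0, and then √s + √10 > √10.
Hence |√s − √10| < |s − 10|/√10, which is < ε once |s − 10| < √10·ε.
Take δ = min(10, √10·ε). If 0 < |s − 10| < δ then s > 0 and |√s − √10| < |s − 10|/√10 < ε.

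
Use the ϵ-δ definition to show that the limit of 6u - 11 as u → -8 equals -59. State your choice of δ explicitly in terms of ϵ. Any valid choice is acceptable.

δ = ϵ/6

Suppose ϵ > 0. We need δ > 0 so that 0 < |u + 8| < δ implies |(6u - 11) + 59| < ϵ.
Since (6u - 11) + 59 = 6(u + 8), we have |(6u - 11) + 59| = 6|u + 8|.
Thus it suffices that |u + 8| < ϵ/6.
Choosing δ = ϵ/6 gives |(6u - 11) + 59| = 6|u + 8| < ϵ whenever |u + 8| < δ.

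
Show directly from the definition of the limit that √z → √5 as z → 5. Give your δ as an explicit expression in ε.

Fix ε > 0. We want δ > 0 such that 0 < |z − 5| < δ implies |√z − √5| < ε.
Multiplying by the conjugate, |√z − √5| = |z − 5|/(√z + √5).
Restrict δ ≤ 5 so that |z − 5| < 5 forces z > 0, and then √z + √5 > √5.
Hence |√z − √5| < |z − 5|/√5, which is < ε once |z − 5| < √5·ε.
Take δ = min(5, √5·ε). If 0 < |z − 5| < δ then z > 0 and |√z − √5| < |z − 5|/√5 < ε.

δ = min(5, √5·ε)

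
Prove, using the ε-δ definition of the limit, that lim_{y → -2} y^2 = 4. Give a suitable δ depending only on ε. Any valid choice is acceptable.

Fix ε > 0. We seek δ > 0 with 0 < |y + 2| < δ ⇒ |y^2 − 4| < ε.
Factor: y^2 − 4 = (y + 2)(y - 2), so |y^2 − 4| = |y + 2|·|y - 2|.
Impose δ ≤ 1 so that |y| < 3; then |y - 2| ≤ 5.
Hence |y^2 − 4| ≤ 5|y + 2|, which is < ε once |y + 2| < ε/5.
Take δ = min(1, ε/5). If 0 < |y + 2| < δ then both bounds hold and |y^2 − 4| ≤ 5|y + 2| < 5·(ε/5) = ε.

δ = min(1, ε/5)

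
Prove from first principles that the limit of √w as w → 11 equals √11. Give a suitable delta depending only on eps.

Let eps > 0. We want delta > 0 such that 0 < |w − 11| < delta implies |√w − √11| < eps.
Rationalise: √w − √11 = (w − 11)/(√w + √11), so |√w − √11| = |w − 11|/(√w + √11).
Restrict delta ≤ 11 so that |w − 11| < 11 forces w > 0, and then √w + √11 > √11.
Hence |√w − √11| < |w − 11|/√11, which is < eps once |w − 11| < √11·eps.
Take delta = min(11, √11·eps). If 0 < |w − 11| < delta then w > 0 and |√w − √11| < |w − 11|/√11 < eps.

delta = min(11, √11·eps)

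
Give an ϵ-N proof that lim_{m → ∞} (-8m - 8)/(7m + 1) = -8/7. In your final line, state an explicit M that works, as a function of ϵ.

M = (48/49)/ϵ

Let ϵ > 0. For m ≥ 1, |(-8m - 8)/(7m + 1) + 8/7| = |-48|/(7(7m + 1)) = 48/(7(7m + 1)).
Since 7m + 1 ≥ 7m for m ≥ 1, this is ≤ 48/(7·7m) = (48/49)/m.
So |(-8m - 8)/(7m + 1) + 8/7| < ϵ whenever m > (48/49)/ϵ.
Take M = (48/49)/ϵ. If m > M then |(-8m - 8)/(7m + 1) + 8/7| ≤ (48/49)/m < ϵ.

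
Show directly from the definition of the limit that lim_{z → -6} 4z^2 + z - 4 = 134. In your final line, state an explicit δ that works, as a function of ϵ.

Fix ϵ > 0. We want δ > 0 such that 0 < |z + 6| < δ implies |(4z^2 + z - 4) − 134| < ϵ.
(4z^2 + z - 4) − 134 = 4z^2 + z - 138 = (z + 6)(4z - 23).
So |(4z^2 + z - 4) − 134| = |z + 6|·|4z - 23|.
Assume first that |z + 6| < 2, so |z| < 8. Then |4z - 23| ≤ 4·8 + 23 = 55.
Hence |(4z^2 + z - 4) − 134| ≤ 55|z + 6| < ϵ provided |z + 6| < ϵ/55.
Choosing δ = min(2, ϵ/55) ensures both conditions, hence |(4z^2 + z - 4) − 134| < ϵ.

δ = min(2, ϵ/55)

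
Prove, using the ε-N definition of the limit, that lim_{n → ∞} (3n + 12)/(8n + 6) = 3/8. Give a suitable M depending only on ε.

M = (39/32)/ε

Fix ε > 0. For n ≥ 1, |(3n + 12)/(8n + 6) − (3/8)| = |78|/(8(8n + 6)) = 78/(8(8n + 6)).
Since 8n + 6 ≥ 8n for n ≥ 1, this is ≤ 78/(8·8n) = (39/32)/n.
So |(3n + 12)/(8n + 6) − (3/8)| < ε whenever n > (39/32)/ε.
Take M = (39/32)/ε. If n > M then |(3n + 12)/(8n + 6) − (3/8)| ≤ (39/32)/n < ε.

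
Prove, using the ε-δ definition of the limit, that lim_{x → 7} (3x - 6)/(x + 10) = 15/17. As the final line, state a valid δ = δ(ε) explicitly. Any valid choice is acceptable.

δ = min(17/2, (289/72)ε)

Let ε > 0. We want δ > 0 with 0 < |x − 7| < δ ⇒ |(3x - 6)/(x + 10) − (15/17)| < ε.
Combining over a common denominator, (3x - 6)/(x + 10) − (15/17) = [(3x - 6)·17 − 15·(x + 10)] / [17·(x + 10)] = 36(x − 7) / (17(x + 10)).
So |(3x - 6)/(x + 10) − (15/17)| = 36|x − 7| / (17·|x + 10|).
Restrict δ ≤ 17/2. Then |x − 7| < 17/2 gives |x + 10| = |(x − 7) + 17| ≥ 17 − 17/2 = 17/2.
Hence |(3x - 6)/(x + 10) − (15/17)| < 36|x − 7|/(17·(17/2)) = (72/289)|x − 7|, which is < ε once |x − 7| < (289/72)ε.
Take δ = min(17/2, (289/72)ε). Then 0 < |x − 7| < δ forces both bounds, so |(3x - 6)/(x + 10) − (15/17)| < ε.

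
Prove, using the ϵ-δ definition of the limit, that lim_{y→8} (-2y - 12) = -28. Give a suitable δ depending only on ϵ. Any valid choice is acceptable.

δ = ϵ/2

Let ϵ > 0 be given. We need δ > 0 so that 0 < |y − 8| < δ implies |(-2y - 12) + 28| < ϵ.
Since (-2y - 12) + 28 = -2(y − 8), we have |(-2y - 12) + 28| = 2|y − 8|.
Thus it suffices that |y − 8| < ϵ/2.
Take δ = ϵ/2. If 0 < |y − 8| < δ then |(-2y - 12) + 28| = 2|y − 8| < 2·(ϵ/2) = ϵ.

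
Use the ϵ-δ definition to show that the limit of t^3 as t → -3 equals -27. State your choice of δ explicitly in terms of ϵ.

Let ϵ > 0. We seek δ > 0 with 0 < |t + 3| < δ ⇒ |t^3 + 27| < ϵ.
Factor: t^3 + 27 = (t + 3)(t^2 - 3t + 9), so |t^3 + 27| = |t + 3|·|t^2 - 3t + 9|.
Impose δ ≤ 2 so that |t| < 5; then |t^2 - 3t + 9| ≤ 49.
Hence |t^3 + 27| ≤ 49|t + 3|, which is < ϵ once |t + 3| < ϵ/49.
Take δ = min(2, ϵ/49). If 0 < |t + 3| < δ then both bounds hold and |t^3 + 27| ≤ 49|t + 3| < 49·(ϵ/49) = ϵ.

δ = min(2, ϵ/49)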